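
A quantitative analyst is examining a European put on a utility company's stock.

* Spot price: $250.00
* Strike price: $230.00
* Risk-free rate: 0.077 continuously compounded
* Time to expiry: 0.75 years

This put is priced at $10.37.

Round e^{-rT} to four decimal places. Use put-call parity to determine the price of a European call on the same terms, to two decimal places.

exp(−rT) = exp(−0.077·0.75) = 0.9439
Put-call parity: C − P = S − K·e^(−rT) = 250 − 230·0.9439 = 250 − 217.0970 = 32.9030
C = P + (C − P) = 10.37 + (32.9030) = 43.2730

$43.27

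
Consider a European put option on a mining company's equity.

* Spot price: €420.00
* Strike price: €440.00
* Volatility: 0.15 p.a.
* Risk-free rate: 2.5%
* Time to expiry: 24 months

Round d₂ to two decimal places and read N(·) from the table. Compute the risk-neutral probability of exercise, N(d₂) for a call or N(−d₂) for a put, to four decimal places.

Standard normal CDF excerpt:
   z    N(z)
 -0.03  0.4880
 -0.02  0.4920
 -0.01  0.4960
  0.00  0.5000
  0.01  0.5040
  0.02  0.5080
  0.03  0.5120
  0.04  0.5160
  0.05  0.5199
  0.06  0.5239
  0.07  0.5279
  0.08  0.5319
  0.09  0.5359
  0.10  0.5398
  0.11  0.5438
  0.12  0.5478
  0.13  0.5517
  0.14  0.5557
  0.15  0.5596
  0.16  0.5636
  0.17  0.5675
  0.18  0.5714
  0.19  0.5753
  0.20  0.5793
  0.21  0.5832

σ√T = 0.15 × 1.4142 = 0.2121
ln(S/K) + (r + σ²/2)T = ln(420/440) + (0.025 + 0.15²/2)·2 = -0.0465 + 0.0725 = 0.0260
d₁ = 0.0260 / 0.2121 = 0.1225 → 0.12
d₂ = d₁ − σ√T = 0.1225 − 0.2121 = -0.0897 → -0.09
Risk-neutral Pr[S_T < K] = N(−d₂) = N(0.09) = 0.5359

0.5359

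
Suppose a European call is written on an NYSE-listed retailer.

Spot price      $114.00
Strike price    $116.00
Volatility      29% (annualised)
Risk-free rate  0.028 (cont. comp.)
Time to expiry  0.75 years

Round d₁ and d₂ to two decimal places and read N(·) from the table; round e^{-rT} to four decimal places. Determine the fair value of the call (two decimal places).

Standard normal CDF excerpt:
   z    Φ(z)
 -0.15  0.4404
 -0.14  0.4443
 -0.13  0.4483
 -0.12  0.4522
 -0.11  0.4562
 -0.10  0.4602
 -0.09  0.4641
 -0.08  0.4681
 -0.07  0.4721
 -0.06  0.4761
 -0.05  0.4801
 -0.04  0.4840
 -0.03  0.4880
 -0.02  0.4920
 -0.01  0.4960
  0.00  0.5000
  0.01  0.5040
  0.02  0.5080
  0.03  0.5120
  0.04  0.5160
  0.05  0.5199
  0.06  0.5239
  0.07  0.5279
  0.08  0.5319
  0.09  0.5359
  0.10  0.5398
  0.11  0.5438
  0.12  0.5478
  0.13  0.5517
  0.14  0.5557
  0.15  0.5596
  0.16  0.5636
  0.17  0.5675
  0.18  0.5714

$11.53

σ√T = 0.29 × 0.8660 = 0.2511
ln(S/K) + (r + σ²/2)T = ln(114/116) + (0.028 + 0.29²/2)·0.75 = -0.0174 + 0.0525 = 0.0351
d₁ = 0.0351 / 0.2511 = 0.1399 → 0.14
d₂ = d₁ − σ√T = 0.1399 − 0.2511 = -0.1112 → -0.11
exp(−rT) = exp(−0.028·0.75) = 0.9792
N(d₁) = N(0.14) = 0.5557;  N(d₂) = N(-0.11) = 0.4562
C = 114·0.5557 − 116·0.9792·0.4562 = 63.3498 − 51.8185 = 11.5313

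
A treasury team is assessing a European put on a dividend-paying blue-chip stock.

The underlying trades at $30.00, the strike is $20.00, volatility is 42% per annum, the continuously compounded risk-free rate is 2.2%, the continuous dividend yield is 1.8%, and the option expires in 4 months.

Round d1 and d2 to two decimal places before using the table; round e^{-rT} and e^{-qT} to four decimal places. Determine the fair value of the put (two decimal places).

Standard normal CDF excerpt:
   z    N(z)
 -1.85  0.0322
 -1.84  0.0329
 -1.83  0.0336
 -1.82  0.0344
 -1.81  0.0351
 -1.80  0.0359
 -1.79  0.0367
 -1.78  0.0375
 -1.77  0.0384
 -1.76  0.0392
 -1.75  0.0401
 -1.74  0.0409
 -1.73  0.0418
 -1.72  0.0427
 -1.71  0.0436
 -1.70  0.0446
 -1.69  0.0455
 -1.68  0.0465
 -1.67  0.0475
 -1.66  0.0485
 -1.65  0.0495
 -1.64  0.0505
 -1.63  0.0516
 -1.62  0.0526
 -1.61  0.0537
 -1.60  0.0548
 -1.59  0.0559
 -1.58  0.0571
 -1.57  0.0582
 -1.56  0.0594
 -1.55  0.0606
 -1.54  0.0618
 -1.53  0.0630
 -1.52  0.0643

$0.11

σ√T = 0.42·√0.3333 = 0.2425
d₁ = [ln(30/20) + (0.022 − 0.018 + ½·0.42²)·0.3333] / (σ√T) = (0.4055 + 0.0307) / 0.2425 = 1.7989 → 1.80
d₂ = 1.7989 − 0.2425 = 1.5564 → 1.56
e^(−qT) = e^(−0.018·0.3333) = 0.9940;  e^(−rT) = e^(−0.022·0.3333) = 0.9927
N(−d₂) = N(-1.56) = 0.0594;  N(−d₁) = N(-1.80) = 0.0359
P = 20·0.9927·0.0594 − 30·0.9940·0.0359 = 1.1793 − 1.0705 = 0.1088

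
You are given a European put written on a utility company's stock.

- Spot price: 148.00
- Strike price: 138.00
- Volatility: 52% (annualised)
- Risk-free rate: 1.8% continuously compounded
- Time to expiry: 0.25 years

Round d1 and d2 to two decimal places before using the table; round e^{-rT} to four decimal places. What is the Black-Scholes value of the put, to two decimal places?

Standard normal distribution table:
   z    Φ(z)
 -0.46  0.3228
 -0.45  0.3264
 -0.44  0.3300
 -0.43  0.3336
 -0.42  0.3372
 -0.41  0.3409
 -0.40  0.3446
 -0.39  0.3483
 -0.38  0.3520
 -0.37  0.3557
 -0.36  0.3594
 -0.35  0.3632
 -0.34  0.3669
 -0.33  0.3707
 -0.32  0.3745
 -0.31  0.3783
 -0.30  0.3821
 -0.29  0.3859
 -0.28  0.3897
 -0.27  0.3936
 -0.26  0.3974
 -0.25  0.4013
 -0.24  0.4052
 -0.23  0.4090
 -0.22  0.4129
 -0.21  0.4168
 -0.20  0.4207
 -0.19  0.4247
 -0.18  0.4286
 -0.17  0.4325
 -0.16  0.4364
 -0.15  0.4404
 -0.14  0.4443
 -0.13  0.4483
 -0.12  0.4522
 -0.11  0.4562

σ√T = 0.52 × 0.5000 = 0.2600
d₁ = [ln(148/138) + (0.018 + 0.52²/2)·0.25] / 0.2600 = [0.0700 + 0.0383] / 0.2600 = 0.4164 ≈ 0.42
d₂ = d₁ − σ√T = 0.4164 − 0.2600 = 0.1564 ≈ 0.16
exp(−rT) = exp(−0.018·0.25) = 0.9955
N(−d₂) = N(-0.16) = 0.4364;  N(−d₁) = N(-0.42) = 0.3372
P = 138·0.9955·0.4364 − 148·0.3372 = 59.9522 − 49.9056 = 10.0466

10.05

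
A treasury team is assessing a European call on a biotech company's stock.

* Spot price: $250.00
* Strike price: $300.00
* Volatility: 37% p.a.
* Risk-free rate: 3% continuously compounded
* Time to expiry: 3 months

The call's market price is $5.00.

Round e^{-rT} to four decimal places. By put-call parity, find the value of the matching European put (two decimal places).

$52.75

exp(−rT) = exp(−0.03·0.25) = 0.9925
Put-call parity: C − P = S − K·e^(−rT) = 250 − 300·0.9925 = 250 − 297.7500 = -47.7500
P = C − (C − P) = 5.00 − (-47.7500) = 52.7500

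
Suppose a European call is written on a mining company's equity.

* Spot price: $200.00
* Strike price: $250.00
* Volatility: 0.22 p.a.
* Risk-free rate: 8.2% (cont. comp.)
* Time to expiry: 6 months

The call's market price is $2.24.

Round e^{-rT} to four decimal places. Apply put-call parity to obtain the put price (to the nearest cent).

$42.19

e^(−rT) = e^(−0.082·0.5) = 0.9598
Put-call parity: C − P = S − K·e^(−rT) = 200 − 250·0.9598 = 200 − 239.9500 = -39.9500
P = C − (C − P) = 2.24 − (-39.9500) = 42.1900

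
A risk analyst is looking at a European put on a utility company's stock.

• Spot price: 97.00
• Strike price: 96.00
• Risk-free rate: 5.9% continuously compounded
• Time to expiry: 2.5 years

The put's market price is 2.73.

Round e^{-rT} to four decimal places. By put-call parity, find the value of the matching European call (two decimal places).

16.89

exp(−rT) = exp(−0.059·2.5) = 0.8629
Put-call parity: C − P = S − K·e^(−rT) = 97 − 96·0.8629 = 97 − 82.8384 = 14.1616
C = P + (C − P) = 2.73 + (14.1616) = 16.8916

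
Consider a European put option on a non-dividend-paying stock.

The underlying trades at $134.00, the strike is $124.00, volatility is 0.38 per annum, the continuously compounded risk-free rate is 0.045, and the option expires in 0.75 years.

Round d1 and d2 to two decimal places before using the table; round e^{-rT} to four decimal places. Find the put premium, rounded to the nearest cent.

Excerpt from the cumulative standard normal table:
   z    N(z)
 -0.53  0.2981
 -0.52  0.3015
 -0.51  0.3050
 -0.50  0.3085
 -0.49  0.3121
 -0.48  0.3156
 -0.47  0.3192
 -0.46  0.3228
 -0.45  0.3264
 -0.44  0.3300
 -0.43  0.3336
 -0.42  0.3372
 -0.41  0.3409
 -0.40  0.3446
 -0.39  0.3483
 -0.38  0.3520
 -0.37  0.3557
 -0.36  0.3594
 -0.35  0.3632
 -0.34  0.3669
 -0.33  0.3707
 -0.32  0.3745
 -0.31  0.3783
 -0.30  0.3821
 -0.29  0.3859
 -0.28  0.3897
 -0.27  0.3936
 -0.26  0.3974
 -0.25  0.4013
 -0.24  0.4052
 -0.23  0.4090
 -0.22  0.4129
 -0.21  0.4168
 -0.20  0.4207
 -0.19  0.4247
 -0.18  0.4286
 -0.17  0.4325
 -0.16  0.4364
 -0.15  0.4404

$10.51

σ√T = 0.38 × 0.8660 = 0.3291
ln(S/K) + (r + σ²/2)T = ln(134/124) + (0.045 + 0.38²/2)·0.75 = 0.0776 + 0.0879 = 0.1655
d₁ = 0.1655 / 0.3291 = 0.5028 which rounds to 0.50
d₂ = d₁ − σ√T = 0.5028 − 0.3291 = 0.1737 which rounds to 0.17
e^(−rT) = e^(−0.045·0.75) = 0.9668
N(−d₂) = N(-0.17) = 0.4325;  N(−d₁) = N(-0.50) = 0.3085
P = 124·0.9668·0.4325 − 134·0.3085 = 51.8495 − 41.3390 = 10.5105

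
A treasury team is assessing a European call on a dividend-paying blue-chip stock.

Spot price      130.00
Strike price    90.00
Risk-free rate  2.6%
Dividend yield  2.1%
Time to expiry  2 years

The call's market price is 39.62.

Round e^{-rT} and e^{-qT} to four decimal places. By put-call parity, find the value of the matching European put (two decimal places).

0.40

exp(−qT) = exp(−0.021·2) = 0.9589;  exp(−rT) = exp(−0.026·2) = 0.9493
Put-call parity: C − P = S·e^(−qT) − K·e^(−rT) = 130·0.9589 − 90·0.9493 = 124.6570 − 85.4370 = 39.2200
P = C − (C − P) = 39.62 − (39.2200) = 0.4000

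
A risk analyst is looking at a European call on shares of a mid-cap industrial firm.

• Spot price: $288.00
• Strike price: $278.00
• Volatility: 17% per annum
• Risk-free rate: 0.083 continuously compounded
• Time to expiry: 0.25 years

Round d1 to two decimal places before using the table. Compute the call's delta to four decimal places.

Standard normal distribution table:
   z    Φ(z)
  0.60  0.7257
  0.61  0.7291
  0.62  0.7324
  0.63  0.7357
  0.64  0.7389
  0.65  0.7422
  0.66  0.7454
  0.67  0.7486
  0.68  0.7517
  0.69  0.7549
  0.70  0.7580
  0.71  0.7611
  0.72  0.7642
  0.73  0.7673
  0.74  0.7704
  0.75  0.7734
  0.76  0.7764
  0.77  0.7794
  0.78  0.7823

0.7580

σ√T = 0.17 × 0.5000 = 0.0850
ln(S/K) + (r + σ²/2)T = ln(288/278) + (0.083 + 0.17²/2)·0.25 = 0.0353 + 0.0244 = 0.0597
d₁ = 0.0597 / 0.0850 = 0.7024 which rounds to 0.70
N(d₁) = N(0.70) = 0.7580
Δ_call = N(d₁) = 0.7580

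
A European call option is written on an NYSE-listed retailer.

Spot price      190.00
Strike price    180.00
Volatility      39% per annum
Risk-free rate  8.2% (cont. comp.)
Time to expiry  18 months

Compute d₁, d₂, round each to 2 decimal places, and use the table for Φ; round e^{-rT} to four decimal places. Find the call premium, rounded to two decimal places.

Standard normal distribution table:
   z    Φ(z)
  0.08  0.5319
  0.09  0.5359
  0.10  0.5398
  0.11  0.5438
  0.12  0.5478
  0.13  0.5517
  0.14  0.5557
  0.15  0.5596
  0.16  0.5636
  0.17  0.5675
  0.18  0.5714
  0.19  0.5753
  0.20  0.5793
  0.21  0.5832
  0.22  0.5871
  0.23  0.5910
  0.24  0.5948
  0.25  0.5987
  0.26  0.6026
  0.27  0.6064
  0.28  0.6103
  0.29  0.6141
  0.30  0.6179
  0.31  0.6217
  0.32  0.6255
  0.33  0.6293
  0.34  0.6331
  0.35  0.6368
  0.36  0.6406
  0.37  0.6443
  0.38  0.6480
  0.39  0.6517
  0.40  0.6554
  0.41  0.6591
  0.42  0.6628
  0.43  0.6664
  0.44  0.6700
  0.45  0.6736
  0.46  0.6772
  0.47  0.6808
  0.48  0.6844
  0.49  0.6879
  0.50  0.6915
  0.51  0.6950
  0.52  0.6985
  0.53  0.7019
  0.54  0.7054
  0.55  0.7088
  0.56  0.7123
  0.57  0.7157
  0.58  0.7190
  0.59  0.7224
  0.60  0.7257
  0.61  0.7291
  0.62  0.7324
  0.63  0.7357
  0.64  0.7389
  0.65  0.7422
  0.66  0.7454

σ√T = 0.39·√1.5 = 0.4777
d₁ = [ln(190/180) + (0.082 + ½·0.39²)·1.5] / (σ√T) = (0.0541 + 0.2371) / 0.4777 = 0.6095 → 0.61
d₂ = 0.6095 − 0.4777 = 0.1319 → 0.13
exp(−rT) = exp(−0.082·1.5) = 0.8843
C = 190·N(0.61) − 180·0.8843·N(0.13) = 190·0.7291 − 180·0.8843·0.5517 = 138.5290 − 87.8163 = 50.7127

50.71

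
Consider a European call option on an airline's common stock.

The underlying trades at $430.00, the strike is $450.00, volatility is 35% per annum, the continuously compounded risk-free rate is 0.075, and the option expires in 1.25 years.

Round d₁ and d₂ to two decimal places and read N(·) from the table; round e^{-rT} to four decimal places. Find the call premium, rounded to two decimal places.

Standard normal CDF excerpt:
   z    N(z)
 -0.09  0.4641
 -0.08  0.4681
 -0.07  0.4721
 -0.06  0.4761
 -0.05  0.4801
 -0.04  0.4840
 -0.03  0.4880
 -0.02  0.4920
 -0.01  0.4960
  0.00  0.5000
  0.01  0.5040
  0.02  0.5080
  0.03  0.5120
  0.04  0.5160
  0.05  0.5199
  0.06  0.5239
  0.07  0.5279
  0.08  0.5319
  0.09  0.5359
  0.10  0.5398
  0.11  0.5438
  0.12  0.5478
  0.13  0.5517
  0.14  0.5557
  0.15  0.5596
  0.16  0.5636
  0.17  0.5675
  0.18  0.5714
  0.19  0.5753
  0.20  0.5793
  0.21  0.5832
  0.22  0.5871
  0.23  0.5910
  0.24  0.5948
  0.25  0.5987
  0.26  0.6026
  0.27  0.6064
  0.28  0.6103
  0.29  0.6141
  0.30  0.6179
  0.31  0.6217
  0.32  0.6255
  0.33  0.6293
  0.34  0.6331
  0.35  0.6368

$75.53

σ√T = 0.35 × 1.1180 = 0.3913
ln(S/K) + (r + σ²/2)T = ln(430/450) + (0.075 + 0.35²/2)·1.25 = -0.0455 + 0.1703 = 0.1249
d₁ = 0.1249 / 0.3913 = 0.3191 ⇒ 0.32
d₂ = d₁ − σ√T = 0.3191 − 0.3913 = -0.0723 ⇒ -0.07
exp(−rT) = exp(−0.075·1.25) = 0.9105
C = 430·N(0.32) − 450·0.9105·N(-0.07) = 430·0.6255 − 450·0.9105·0.4721 = 268.9650 − 193.4312 = 75.5338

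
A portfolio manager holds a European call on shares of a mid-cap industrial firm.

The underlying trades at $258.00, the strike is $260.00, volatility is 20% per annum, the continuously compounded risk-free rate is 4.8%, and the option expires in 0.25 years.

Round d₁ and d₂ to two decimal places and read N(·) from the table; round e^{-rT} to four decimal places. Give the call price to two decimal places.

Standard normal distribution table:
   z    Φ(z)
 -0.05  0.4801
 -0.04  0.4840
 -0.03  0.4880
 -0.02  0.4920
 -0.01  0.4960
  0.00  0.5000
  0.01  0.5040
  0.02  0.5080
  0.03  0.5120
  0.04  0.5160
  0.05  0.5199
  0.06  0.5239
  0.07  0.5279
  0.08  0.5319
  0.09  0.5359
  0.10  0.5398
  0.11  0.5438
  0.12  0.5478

T = 0.25;  σ√T = 0.1000
d₁ = [ln(258/260) + (0.048 + ½·0.2²)·0.25] / (σ√T) = (-0.0077 + 0.0170) / 0.1000 = 0.0928 which rounds to 0.09
d₂ = 0.0928 − 0.1000 = -0.0072 which rounds to -0.01
exp(−rT) = exp(−0.048·0.25) = 0.9881
C = 258·N(0.09) − 260·0.9881·N(-0.01) = 258·0.5359 − 260·0.9881·0.4960 = 138.2622 − 127.4254 = 10.8368

$10.84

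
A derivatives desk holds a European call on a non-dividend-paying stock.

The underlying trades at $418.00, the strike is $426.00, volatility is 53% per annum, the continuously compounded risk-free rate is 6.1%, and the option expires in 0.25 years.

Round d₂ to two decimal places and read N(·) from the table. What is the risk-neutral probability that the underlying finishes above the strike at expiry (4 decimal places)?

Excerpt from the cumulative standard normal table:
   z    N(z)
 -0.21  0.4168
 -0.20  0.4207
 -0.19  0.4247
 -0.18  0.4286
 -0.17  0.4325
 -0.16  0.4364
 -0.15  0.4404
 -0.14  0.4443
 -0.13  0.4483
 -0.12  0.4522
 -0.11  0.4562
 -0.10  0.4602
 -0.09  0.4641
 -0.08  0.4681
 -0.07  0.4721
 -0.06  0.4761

0.4404

T = 0.25;  σ√T = 0.2650
d₁ = [ln(418/426) + (0.061 + 0.53²/2)·0.25] / 0.2650 = [-0.0190 + 0.0504] / 0.2650 = 0.1185 which rounds to 0.12
d₂ = d₁ − σ√T = 0.1185 − 0.2650 = -0.1465 which rounds to -0.15
Risk-neutral Pr[S_T > K] = N(d₂) = N(-0.15) = 0.4404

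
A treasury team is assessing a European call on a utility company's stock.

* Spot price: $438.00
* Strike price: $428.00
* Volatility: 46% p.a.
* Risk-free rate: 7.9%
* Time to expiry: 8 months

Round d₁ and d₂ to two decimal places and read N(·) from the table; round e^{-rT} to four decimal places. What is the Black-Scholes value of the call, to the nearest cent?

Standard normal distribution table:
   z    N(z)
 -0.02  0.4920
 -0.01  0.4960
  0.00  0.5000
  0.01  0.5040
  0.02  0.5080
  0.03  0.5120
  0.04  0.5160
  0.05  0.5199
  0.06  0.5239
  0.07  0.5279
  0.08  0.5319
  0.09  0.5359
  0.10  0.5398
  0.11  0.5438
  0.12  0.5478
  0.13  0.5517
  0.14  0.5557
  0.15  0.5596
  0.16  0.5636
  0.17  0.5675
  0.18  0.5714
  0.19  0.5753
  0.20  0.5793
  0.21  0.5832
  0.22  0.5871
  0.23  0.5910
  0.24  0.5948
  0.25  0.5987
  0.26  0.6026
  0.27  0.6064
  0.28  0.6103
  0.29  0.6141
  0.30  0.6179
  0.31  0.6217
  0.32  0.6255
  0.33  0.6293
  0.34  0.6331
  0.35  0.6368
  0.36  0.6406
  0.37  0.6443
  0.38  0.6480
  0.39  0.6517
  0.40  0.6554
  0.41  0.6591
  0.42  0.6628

σ√T = 0.46·√0.6667 = 0.3756
d₁ = [ln(438/428) + (0.079 + 0.46²/2)·0.6667] / 0.3756 = [0.0231 + 0.1232] / 0.3756 = 0.3895 which rounds to 0.39
d₂ = d₁ − σ√T = 0.3895 − 0.3756 = 0.0139 which rounds to 0.01
e^(−rT) = e^(−0.079·0.6667) = 0.9487
N(d₁) = N(0.39) = 0.6517;  N(d₂) = N(0.01) = 0.5040
C = 438·0.6517 − 428·0.9487·0.5040 = 285.4446 − 204.6460 = 80.7986

$80.80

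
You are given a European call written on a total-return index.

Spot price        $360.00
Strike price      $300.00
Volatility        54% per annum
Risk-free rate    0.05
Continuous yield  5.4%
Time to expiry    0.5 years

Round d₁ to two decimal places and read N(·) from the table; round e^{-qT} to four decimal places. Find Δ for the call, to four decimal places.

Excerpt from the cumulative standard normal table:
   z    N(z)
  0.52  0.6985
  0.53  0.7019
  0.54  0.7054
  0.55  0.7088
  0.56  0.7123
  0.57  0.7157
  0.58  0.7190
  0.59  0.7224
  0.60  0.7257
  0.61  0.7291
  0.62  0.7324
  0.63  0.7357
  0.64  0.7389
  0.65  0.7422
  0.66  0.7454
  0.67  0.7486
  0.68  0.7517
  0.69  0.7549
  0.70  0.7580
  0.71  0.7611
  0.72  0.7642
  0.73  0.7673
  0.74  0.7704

0.7256

σ√T = 0.54 × 0.7071 = 0.3818
ln(S/K) + (r − q + σ²/2)T = ln(360/300) + (0.05 − 0.054 + 0.54²/2)·0.5 = 0.1823 + 0.0709 = 0.2532
d₁ = 0.2532 / 0.3818 = 0.6632 ⇒ 0.66
N(d₁) = N(0.66) = 0.7454
Δ_call = e^(−qT)·N(d₁) = 0.9734·0.7454 = 0.7256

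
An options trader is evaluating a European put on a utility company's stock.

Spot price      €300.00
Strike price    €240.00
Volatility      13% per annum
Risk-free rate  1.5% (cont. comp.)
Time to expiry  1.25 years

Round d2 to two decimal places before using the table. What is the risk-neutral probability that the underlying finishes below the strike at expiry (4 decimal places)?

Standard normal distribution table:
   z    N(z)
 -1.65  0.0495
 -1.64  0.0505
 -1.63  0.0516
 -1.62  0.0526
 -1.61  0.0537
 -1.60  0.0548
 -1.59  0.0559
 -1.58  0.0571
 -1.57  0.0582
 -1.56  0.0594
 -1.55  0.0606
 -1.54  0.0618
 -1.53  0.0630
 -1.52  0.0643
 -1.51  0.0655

0.0559

σ√T = 0.13·√1.25 = 0.1453
d₁ = [ln(300/240) + (0.015 + 0.13²/2)·1.25] / 0.1453 = [0.2231 + 0.0293] / 0.1453 = 1.7370 → 1.74
d₂ = d₁ − σ√T = 1.7370 − 0.1453 = 1.5916 → 1.59
Risk-neutral Pr[S_T < K] = N(−d₂) = N(-1.59) = 0.0559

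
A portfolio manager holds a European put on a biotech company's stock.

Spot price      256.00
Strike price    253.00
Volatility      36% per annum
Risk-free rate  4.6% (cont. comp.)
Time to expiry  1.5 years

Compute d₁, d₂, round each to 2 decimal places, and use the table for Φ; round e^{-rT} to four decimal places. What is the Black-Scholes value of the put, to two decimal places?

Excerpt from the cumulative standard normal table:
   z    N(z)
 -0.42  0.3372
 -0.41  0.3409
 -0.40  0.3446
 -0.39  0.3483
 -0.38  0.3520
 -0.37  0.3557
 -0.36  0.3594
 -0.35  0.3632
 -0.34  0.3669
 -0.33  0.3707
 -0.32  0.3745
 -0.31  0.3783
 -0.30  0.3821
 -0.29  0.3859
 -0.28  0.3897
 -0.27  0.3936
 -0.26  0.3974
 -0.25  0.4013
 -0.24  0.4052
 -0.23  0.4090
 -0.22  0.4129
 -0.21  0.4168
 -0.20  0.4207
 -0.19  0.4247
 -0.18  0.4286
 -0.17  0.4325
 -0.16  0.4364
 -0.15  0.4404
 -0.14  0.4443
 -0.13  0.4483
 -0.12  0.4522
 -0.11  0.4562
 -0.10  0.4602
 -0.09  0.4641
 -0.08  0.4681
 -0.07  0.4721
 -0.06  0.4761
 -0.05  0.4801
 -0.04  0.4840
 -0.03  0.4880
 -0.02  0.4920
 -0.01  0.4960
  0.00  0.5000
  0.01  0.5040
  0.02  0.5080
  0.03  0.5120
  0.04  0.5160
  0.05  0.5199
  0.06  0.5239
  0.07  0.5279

σ√T = 0.36 × 1.2247 = 0.4409
ln(S/K) + (r + σ²/2)T = ln(256/253) + (0.046 + 0.36²/2)·1.5 = 0.0118 + 0.1662 = 0.1780
d₁ = 0.1780 / 0.4409 = 0.4037 ≈ 0.40
d₂ = d₁ − σ√T = 0.4037 − 0.4409 = -0.0372 ≈ -0.04
exp(−rT) = exp(−0.046·1.5) = 0.9333
N(−d₂) = N(0.04) = 0.5160;  N(−d₁) = N(-0.40) = 0.3446
P = 253·0.9333·0.5160 − 256·0.3446 = 121.8404 − 88.2176 = 33.6228

33.62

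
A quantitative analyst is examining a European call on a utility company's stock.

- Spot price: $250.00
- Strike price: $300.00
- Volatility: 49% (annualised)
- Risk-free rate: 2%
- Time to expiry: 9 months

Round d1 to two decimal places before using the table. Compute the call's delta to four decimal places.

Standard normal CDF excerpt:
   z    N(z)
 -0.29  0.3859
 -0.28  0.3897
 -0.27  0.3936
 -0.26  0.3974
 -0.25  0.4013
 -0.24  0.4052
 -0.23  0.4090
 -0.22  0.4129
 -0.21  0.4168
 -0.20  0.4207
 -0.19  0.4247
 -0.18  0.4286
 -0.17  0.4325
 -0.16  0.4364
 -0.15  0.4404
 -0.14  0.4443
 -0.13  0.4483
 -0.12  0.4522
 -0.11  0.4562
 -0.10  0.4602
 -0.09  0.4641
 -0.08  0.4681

0.4286

σ√T = 0.49·√0.75 = 0.4244
d₁ = [ln(250/300) + (0.02 + 0.49²/2)·0.75] / 0.4244 = [-0.1823 + 0.1050] / 0.4244 = -0.1821 ≈ -0.18
N(d₁) = N(-0.18) = 0.4286
Δ_call = N(d₁) = 0.4286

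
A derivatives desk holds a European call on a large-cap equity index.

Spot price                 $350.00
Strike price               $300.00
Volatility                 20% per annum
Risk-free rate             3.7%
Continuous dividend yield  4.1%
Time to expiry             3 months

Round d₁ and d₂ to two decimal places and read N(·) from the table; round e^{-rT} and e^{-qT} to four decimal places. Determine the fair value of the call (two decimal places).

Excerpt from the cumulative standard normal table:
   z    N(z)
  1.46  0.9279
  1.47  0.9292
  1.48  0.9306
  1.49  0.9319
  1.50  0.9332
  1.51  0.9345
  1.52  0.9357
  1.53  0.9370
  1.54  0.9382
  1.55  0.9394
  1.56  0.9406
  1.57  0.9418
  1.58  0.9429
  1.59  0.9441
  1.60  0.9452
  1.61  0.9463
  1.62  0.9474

$50.04

σ√T = 0.2·√0.25 = 0.1000
ln(S/K) + (r − q + σ²/2)T = ln(350/300) + (0.037 − 0.041 + 0.2²/2)·0.25 = 0.1542 + 0.0040 = 0.1582
d₁ = 0.1582 / 0.1000 = 1.5815 ⇒ 1.58
d₂ = d₁ − σ√T = 1.5815 − 0.1000 = 1.4815 ⇒ 1.48
e^(−qT) = e^(−0.041·0.25) = 0.9898;  e^(−rT) = e^(−0.037·0.25) = 0.9908
N(d₁) = N(1.58) = 0.9429;  N(d₂) = N(1.48) = 0.9306
C = 350·0.9898·0.9429 − 300·0.9908·0.9306 = 326.6488 − 276.6115 = 50.0373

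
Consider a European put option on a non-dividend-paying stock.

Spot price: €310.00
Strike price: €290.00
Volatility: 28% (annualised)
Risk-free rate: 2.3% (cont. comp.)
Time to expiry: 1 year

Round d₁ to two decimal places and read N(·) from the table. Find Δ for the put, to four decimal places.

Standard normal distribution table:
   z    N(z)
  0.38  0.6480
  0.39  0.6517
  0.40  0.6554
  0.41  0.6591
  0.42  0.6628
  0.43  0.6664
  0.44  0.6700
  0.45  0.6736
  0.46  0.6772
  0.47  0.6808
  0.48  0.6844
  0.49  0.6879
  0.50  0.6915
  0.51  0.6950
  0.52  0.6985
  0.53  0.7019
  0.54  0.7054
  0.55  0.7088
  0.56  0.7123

σ√T = 0.28 × 1.0000 = 0.2800
d₁ = [ln(310/290) + (0.023 + 0.28²/2)·1] / 0.2800 = [0.0667 + 0.0622] / 0.2800 = 0.4603 → 0.46
N(d₁) = N(0.46) = 0.6772
Δ_put = N(d₁) − 1 = 0.6772 − 1 = -0.3228

-0.3228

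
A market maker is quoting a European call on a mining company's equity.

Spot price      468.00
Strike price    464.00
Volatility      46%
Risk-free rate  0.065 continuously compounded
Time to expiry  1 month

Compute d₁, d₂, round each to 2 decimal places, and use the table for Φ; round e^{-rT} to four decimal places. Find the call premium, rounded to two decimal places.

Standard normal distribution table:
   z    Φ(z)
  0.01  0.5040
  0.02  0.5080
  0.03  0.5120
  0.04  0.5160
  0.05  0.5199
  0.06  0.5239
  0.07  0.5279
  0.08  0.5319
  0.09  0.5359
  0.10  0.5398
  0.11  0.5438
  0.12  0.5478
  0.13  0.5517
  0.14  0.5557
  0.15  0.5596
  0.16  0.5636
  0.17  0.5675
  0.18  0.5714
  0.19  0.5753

T = 0.08333;  σ√T = 0.1328
ln(S/K) + (r + σ²/2)T = ln(468/464) + (0.065 + 0.46²/2)·0.08333 = 0.0086 + 0.0142 = 0.0228
d₁ = 0.0228 / 0.1328 = 0.1718 ⇒ 0.17
d₂ = d₁ − σ√T = 0.1718 − 0.1328 = 0.0390 ⇒ 0.04
exp(−rT) = exp(−0.065·0.08333) = 0.9946
C = 468·N(0.17) − 464·0.9946·N(0.04) = 468·0.5675 − 464·0.9946·0.5160 = 265.5900 − 238.1311 = 27.4589

27.46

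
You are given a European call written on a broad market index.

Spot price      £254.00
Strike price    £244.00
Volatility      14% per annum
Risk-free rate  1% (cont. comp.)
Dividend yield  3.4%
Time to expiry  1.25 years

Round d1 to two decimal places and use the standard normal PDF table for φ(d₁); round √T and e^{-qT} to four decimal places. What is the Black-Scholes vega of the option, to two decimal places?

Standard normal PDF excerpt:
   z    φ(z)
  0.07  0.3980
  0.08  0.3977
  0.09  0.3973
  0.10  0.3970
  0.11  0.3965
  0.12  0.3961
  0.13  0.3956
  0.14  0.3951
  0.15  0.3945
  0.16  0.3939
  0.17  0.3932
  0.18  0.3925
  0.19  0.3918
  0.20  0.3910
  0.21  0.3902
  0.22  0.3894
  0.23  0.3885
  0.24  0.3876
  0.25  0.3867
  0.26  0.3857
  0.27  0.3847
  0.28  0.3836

107.53

σ√T = 0.14 × 1.1180 = 0.1565
ln(S/K) + (r − q + σ²/2)T = ln(254/244) + (0.01 − 0.034 + 0.14²/2)·1.25 = 0.0402 − 0.0177 = 0.0224
d₁ = 0.0224 / 0.1565 = 0.1432 ≈ 0.14
√T = √1.25 = 1.1180
φ(d₁) = φ(0.14) = 0.3951
e^(−qT) = e^(−0.034·1.25) = 0.9584
vega = S·e^(−qT)·φ(d₁)·√T = 254·0.9584·0.3951·1.1180 = 107.5299
(The put has the same vega.)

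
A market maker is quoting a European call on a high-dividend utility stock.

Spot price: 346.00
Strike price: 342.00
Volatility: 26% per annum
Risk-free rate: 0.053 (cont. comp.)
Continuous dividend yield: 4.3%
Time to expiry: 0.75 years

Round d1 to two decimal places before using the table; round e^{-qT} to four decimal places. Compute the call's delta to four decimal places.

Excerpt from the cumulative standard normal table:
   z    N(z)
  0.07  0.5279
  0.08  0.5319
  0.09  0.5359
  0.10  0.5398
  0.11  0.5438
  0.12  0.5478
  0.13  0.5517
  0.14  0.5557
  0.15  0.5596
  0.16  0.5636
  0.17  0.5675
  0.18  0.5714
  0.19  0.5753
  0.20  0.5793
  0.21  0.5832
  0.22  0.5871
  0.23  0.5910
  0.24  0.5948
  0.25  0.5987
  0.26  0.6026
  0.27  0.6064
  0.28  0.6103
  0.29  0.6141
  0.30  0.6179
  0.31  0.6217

σ√T = 0.26 × 0.8660 = 0.2252
d₁ = [ln(346/342) + (0.053 − 0.043 + ½·0.26²)·0.75] / (σ√T) = (0.0116 + 0.0329) / 0.2252 = 0.1975 ≈ 0.20
N(d₁) = N(0.20) = 0.5793
Δ_call = exp(−qT)·N(d₁) = 0.9683·0.5793 = 0.5609

0.5609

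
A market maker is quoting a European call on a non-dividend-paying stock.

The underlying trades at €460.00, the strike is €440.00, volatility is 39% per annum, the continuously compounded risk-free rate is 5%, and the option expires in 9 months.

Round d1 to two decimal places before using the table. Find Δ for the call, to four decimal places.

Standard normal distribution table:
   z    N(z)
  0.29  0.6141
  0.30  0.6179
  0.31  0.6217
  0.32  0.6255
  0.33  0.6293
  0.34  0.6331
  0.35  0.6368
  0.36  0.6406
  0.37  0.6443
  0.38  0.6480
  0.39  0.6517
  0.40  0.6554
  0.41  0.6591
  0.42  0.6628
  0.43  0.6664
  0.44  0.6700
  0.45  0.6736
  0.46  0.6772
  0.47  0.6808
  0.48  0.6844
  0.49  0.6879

σ√T = 0.39 × 0.8660 = 0.3377
d₁ = [ln(460/440) + (0.05 + 0.39²/2)·0.75] / 0.3377 = [0.0445 + 0.0945] / 0.3377 = 0.4115 which rounds to 0.41
N(d₁) = N(0.41) = 0.6591
Δ_call = N(d₁) = 0.6591

0.6591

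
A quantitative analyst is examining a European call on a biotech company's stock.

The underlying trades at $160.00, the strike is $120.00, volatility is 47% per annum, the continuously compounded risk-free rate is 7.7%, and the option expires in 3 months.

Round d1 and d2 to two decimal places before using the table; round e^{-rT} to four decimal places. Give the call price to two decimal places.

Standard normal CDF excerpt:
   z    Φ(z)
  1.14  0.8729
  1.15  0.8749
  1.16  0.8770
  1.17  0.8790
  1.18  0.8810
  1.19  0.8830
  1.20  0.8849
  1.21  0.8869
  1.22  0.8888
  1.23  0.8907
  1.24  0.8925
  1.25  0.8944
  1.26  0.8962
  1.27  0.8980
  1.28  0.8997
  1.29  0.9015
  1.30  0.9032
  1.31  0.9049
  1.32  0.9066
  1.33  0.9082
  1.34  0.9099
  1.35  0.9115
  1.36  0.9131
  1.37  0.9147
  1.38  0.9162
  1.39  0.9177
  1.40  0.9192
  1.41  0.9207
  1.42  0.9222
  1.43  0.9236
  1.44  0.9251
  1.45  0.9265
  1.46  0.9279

$43.62

T = 0.25;  σ√T = 0.2350
ln(S/K) + (r + σ²/2)T = ln(160/120) + (0.077 + 0.47²/2)·0.25 = 0.2877 + 0.0469 = 0.3345
d₁ = 0.3345 / 0.2350 = 1.4236 ≈ 1.42
d₂ = d₁ − σ√T = 1.4236 − 0.2350 = 1.1886 ≈ 1.19
exp(−rT) = exp(−0.077·0.25) = 0.9809
C = 160·N(1.42) − 120·0.9809·N(1.19) = 160·0.9222 − 120·0.9809·0.8830 = 147.5520 − 103.9362 = 43.6158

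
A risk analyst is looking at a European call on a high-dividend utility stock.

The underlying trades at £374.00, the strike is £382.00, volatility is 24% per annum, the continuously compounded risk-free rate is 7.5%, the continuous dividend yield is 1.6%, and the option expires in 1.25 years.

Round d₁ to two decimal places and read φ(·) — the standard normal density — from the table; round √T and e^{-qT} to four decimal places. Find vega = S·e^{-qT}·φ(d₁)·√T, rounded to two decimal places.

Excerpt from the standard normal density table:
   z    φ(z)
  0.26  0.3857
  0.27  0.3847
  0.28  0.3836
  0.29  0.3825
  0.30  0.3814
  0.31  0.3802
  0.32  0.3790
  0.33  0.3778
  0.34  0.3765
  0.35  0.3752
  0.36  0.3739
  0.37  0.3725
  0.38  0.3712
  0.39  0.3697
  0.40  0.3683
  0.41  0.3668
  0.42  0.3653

σ√T = 0.24·√1.25 = 0.2683
d₁ = [ln(374/382) + (0.075 − 0.016 + 0.24²/2)·1.25] / 0.2683 = [-0.0212 + 0.1097] / 0.2683 = 0.3301 which rounds to 0.33
√T = √1.25 = 1.1180
φ(d₁) = φ(0.33) = 0.3778
exp(−qT) = exp(−0.016·1.25) = 0.9802
vega = S·exp(−qT)·φ(d₁)·√T = 374·0.9802·0.3778·1.1180 = 154.8425

154.84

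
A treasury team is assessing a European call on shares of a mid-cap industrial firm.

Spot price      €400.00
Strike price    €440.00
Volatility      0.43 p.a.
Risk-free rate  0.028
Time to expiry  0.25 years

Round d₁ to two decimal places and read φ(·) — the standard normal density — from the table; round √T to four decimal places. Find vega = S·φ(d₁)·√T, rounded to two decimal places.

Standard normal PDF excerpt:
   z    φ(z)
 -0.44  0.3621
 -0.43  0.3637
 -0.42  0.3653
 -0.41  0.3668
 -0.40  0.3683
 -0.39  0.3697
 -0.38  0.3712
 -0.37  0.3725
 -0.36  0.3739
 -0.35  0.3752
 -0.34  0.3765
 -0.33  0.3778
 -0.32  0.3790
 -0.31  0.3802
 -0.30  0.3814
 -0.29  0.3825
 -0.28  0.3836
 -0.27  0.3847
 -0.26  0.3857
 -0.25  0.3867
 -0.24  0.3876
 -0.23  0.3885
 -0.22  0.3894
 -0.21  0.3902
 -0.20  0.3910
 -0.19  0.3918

σ√T = 0.43 × 0.5000 = 0.2150
d₁ = [ln(400/440) + (0.028 + 0.43²/2)·0.25] / 0.2150 = [-0.0953 + 0.0301] / 0.2150 = -0.3032 ≈ -0.30
√T = √0.25 = 0.5000
φ(d₁) = φ(-0.30) = 0.3814
vega = S·φ(d₁)·√T = 400·0.3814·0.5000 = 76.2800

76.28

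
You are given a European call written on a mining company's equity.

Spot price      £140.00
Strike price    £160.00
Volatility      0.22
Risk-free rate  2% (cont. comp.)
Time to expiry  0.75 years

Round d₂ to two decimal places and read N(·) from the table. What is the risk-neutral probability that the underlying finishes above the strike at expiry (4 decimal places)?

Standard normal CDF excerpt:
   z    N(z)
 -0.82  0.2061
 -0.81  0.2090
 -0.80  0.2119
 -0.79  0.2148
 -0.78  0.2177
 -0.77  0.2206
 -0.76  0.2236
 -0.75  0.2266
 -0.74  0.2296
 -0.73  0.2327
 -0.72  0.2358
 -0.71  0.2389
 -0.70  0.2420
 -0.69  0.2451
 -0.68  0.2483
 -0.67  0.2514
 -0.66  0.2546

σ√T = 0.22·√0.75 = 0.1905
ln(S/K) + (r + σ²/2)T = ln(140/160) + (0.02 + 0.22²/2)·0.75 = -0.1335 + 0.0331 = -0.1004
d₁ = -0.1004 / 0.1905 = -0.5269 ≈ -0.53
d₂ = d₁ − σ√T = -0.5269 − 0.1905 = -0.7174 ≈ -0.72
Risk-neutral Pr[S_T > K] = N(d₂) = N(-0.72) = 0.2358

0.2358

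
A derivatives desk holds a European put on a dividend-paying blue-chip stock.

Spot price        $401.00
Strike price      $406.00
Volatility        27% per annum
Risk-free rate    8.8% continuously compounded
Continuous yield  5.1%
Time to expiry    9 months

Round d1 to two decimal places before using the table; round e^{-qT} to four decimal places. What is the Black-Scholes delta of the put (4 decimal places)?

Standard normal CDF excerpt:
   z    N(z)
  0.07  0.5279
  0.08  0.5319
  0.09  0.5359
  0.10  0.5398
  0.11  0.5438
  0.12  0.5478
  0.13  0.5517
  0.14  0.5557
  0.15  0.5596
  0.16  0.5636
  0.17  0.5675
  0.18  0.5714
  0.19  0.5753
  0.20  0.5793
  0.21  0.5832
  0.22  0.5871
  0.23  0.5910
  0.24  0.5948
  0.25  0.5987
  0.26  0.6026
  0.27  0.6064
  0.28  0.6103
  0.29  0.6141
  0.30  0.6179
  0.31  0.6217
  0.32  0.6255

T = 0.75;  σ√T = 0.2338
d₁ = [ln(401/406) + (0.088 − 0.051 + ½·0.27²)·0.75] / (σ√T) = (-0.0124 + 0.0551) / 0.2338 = 0.1826 ≈ 0.18
N(d₁) = N(0.18) = 0.5714
Δ_put = exp(−qT)·(N(d₁) − 1) = 0.9625·(0.5714 − 1) = -0.4125

-0.4125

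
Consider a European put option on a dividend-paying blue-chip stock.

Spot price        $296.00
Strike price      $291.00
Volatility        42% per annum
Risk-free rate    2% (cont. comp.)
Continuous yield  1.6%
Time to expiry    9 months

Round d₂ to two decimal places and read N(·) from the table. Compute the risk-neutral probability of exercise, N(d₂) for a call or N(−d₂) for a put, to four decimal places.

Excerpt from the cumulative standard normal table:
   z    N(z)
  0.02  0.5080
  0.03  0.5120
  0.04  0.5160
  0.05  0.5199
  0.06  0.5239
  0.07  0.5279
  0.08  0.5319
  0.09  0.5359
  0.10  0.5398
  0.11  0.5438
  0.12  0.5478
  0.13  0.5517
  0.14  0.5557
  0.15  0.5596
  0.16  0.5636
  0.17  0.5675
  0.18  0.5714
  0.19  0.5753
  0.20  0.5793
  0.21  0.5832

0.5517

T = 0.75;  σ√T = 0.3637
ln(S/K) + (r − q + σ²/2)T = ln(296/291) + (0.02 − 0.016 + 0.42²/2)·0.75 = 0.0170 + 0.0691 = 0.0862
d₁ = 0.0862 / 0.3637 = 0.2370 ⇒ 0.24
d₂ = d₁ − σ√T = 0.2370 − 0.3637 = -0.1268 ⇒ -0.13
Pr(exercise) under Q = N(−d₂) = N(0.13) = 0.5517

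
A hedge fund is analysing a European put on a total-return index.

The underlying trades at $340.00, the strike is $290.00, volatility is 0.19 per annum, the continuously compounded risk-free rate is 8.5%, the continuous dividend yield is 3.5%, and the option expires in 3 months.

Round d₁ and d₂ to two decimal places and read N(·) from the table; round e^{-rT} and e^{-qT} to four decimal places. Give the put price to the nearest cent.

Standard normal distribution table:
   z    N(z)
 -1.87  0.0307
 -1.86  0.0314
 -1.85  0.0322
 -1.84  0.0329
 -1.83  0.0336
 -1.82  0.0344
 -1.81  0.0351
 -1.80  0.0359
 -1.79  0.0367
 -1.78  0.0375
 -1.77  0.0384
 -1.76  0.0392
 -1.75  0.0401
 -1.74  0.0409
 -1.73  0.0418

$0.28

σ√T = 0.19·√0.25 = 0.0950
ln(S/K) + (r − q + σ²/2)T = ln(340/290) + (0.085 − 0.035 + 0.19²/2)·0.25 = 0.1591 + 0.0170 = 0.1761
d₁ = 0.1761 / 0.0950 = 1.8534 ⇒ 1.85
d₂ = d₁ − σ√T = 1.8534 − 0.0950 = 1.7584 ⇒ 1.76
e^(−qT) = e^(−0.035·0.25) = 0.9913;  e^(−rT) = e^(−0.085·0.25) = 0.9790
N(−d₂) = N(-1.76) = 0.0392;  N(−d₁) = N(-1.85) = 0.0322
P = 290·0.9790·0.0392 − 340·0.9913·0.0322 = 11.1293 − 10.8528 = 0.2765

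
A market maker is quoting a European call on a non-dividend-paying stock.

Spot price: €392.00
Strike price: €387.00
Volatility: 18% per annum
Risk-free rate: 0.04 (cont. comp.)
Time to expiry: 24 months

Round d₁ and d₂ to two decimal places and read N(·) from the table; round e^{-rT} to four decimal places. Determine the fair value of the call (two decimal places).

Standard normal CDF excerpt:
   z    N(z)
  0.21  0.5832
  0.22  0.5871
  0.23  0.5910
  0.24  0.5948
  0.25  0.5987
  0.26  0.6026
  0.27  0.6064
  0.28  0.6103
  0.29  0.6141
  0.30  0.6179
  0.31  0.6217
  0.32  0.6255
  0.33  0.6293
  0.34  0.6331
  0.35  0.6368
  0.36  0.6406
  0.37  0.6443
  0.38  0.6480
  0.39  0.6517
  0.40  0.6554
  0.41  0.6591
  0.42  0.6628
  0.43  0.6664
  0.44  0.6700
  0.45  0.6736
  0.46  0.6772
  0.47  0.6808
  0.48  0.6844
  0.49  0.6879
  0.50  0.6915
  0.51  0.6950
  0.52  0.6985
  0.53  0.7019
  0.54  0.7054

σ√T = 0.18 × 1.4142 = 0.2546
d₁ = [ln(392/387) + (0.04 + 0.18²/2)·2] / 0.2546 = [0.0128 + 0.1124] / 0.2546 = 0.4920 → 0.49
d₂ = d₁ − σ√T = 0.4920 − 0.2546 = 0.2374 → 0.24
e^(−rT) = e^(−0.04·2) = 0.9231
N(d₁) = N(0.49) = 0.6879;  N(d₂) = N(0.24) = 0.5948
C = 392·0.6879 − 387·0.9231·0.5948 = 269.6568 − 212.4862 = 57.1706

€57.17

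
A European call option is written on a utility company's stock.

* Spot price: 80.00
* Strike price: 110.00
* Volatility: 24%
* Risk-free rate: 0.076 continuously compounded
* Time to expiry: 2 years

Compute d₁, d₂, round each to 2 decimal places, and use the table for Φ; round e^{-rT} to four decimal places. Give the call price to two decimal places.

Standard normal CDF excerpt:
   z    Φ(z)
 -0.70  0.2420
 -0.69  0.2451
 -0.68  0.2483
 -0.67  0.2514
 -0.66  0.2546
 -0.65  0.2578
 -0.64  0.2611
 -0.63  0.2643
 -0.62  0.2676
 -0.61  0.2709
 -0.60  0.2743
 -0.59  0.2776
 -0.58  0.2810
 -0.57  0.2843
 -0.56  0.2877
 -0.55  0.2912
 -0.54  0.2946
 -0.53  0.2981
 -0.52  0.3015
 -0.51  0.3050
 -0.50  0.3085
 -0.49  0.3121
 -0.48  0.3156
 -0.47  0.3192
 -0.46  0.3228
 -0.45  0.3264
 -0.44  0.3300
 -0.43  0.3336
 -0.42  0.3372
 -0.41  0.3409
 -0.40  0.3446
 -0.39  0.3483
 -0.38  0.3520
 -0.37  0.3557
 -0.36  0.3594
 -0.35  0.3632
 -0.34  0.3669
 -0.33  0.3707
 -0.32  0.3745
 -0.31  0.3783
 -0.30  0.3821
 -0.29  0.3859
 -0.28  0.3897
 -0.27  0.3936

5.90

σ√T = 0.24·√2 = 0.3394
d₁ = [ln(80/110) + (0.076 + 0.24²/2)·2] / 0.3394 = [-0.3185 + 0.2096] / 0.3394 = -0.3207 ≈ -0.32
d₂ = d₁ − σ√T = -0.3207 − 0.3394 = -0.6601 ≈ -0.66
exp(−rT) = exp(−0.076·2) = 0.8590
N(d₁) = N(-0.32) = 0.3745;  N(d₂) = N(-0.66) = 0.2546
C = 80·0.3745 − 110·0.8590·0.2546 = 29.9600 − 24.0572 = 5.9028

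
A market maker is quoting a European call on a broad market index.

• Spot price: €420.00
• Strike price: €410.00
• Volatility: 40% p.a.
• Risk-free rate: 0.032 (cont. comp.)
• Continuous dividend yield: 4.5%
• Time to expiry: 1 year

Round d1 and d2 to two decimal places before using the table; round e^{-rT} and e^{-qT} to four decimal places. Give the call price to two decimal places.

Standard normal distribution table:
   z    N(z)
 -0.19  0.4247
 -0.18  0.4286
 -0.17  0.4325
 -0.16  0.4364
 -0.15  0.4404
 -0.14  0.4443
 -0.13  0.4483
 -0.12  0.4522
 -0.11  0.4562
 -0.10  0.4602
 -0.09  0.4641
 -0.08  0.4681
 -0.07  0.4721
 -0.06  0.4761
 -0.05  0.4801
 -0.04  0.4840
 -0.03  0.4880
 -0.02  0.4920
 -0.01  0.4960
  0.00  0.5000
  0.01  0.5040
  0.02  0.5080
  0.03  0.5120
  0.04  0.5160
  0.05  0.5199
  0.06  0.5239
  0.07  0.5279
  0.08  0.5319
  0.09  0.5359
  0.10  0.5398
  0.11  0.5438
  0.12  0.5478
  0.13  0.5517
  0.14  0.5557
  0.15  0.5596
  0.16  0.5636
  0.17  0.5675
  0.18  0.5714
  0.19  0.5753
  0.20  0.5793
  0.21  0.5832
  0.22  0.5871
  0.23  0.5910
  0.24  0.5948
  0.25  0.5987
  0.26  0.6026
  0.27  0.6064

σ√T = 0.4·√1 = 0.4000
ln(S/K) + (r − q + σ²/2)T = ln(420/410) + (0.032 − 0.045 + 0.4²/2)·1 = 0.0241 + 0.0670 = 0.0911
d₁ = 0.0911 / 0.4000 = 0.2277 ⇒ 0.23
d₂ = d₁ − σ√T = 0.2277 − 0.4000 = -0.1723 ⇒ -0.17
e^(−qT) = e^(−0.045·1) = 0.9560;  e^(−rT) = e^(−0.032·1) = 0.9685
N(d₁) = N(0.23) = 0.5910;  N(d₂) = N(-0.17) = 0.4325
C = 420·0.9560·0.5910 − 410·0.9685·0.4325 = 237.2983 − 171.7393 = 65.5591

€65.56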